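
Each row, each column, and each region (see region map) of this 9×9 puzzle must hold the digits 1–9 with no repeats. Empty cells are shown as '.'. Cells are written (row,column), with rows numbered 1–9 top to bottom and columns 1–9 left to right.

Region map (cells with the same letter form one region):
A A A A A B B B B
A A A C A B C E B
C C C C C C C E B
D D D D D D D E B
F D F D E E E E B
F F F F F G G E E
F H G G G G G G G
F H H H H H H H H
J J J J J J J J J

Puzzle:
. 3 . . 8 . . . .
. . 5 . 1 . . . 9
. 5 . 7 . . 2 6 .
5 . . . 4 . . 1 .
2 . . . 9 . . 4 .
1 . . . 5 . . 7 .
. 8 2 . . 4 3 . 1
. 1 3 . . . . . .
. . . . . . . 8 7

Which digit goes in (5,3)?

7

(3,5) = 3: row 3 has {2,5,6,7}; col 5 has {1,4,5,8,9}; region has {2,5,7} → only 3 remains.
(5,4) = 1: in row 5, 1 can only go here (every other open cell in that row sees a 1).
(6,9) = 2: in row 6, 2 can only go here (every other open cell in that row sees a 2).
(2,8) = 3: row 2 has {1,5,9}; col 8 has {1,4,6,7,8}; region has {1,2,4,6,7,9} → only 3 remains.
(5,9) = 3: in row 5, 3 can only go here (every other open cell in that row sees a 3).
(6,4) = 3: in row 6, 3 can only go here (every other open cell in that row sees a 3).
(4,6) = 3: in row 4, 3 can only go here (every other open cell in that row sees a 3).
(8,1) = 8: in row 8, 8 can only go here (every other open cell in that row sees an 8).
(9,1) = 3: in row 9, 3 can only go here (every other open cell in that row sees a 3).
(7,5) = 7: in region G, 7 can only go here (every other open cell in that region sees a 7).
(5,3) = 7: in region F, 7 can only go here (every other open cell in that region sees a 7).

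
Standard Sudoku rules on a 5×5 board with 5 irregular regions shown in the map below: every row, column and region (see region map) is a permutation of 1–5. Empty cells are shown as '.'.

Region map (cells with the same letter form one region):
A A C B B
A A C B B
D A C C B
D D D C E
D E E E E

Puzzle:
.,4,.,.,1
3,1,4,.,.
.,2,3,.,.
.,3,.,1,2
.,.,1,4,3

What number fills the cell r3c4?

5

r1c1 = 5 (sole candidate).
r1c3 = 2 (sole candidate).
r1c4 = 3 (sole candidate).
r2c5 = 5 (sole candidate).
r3c4 = 5: row 3 has {2,3}; col 4 has {1,3,4}; region has {1,2,3,4} → only 5 remains.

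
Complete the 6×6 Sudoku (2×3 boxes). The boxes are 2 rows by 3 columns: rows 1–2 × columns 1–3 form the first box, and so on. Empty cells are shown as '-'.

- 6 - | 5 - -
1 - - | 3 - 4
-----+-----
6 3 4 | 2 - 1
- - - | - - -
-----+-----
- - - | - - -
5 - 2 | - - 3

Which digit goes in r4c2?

r1c3 = 3: row 1 has {5,6}; col 3 has {2,4}; box has {1,6} → only 3 remains.
r1c6 = 2: row 1 has {3,5,6}; col 6 has {1,3,4}; box has {3,4,5} → only 2 remains.
r2c3 = 5: row 2 has {1,3,4}; col 3 has {2,3,4}; box has {1,3,6} → only 5 remains.
r2c5 = 6: row 2 has {1,3,4,5}; col 5 has {}; box has {2,3,4,5} → only 6 remains.
r3c5 = 5: row 3 has {1,2,3,4,6}; col 5 has {6}; box has {1,2} → only 5 remains.
r4c1 = 2: row 4 has {}; col 1 has {1,5,6}; box has {3,4,6} → only 2 remains.
r4c3 = 1: row 4 has {2}; col 3 has {2,3,4,5}; box has {2,3,4,6} → only 1 remains.
r4c6 = 6: row 4 has {1,2}; col 6 has {1,2,3,4}; box has {1,2,5} → only 6 remains.
r5c3 = 6: row 5 has {}; col 3 has {1,2,3,4,5}; box has {2,5} → only 6 remains.
r5c6 = 5: row 5 has {6}; col 6 has {1,2,3,4,6}; box has {3} → only 5 remains.
r1c1 = 4: row 1 has {2,3,5,6}; col 1 has {1,2,5,6}; box has {1,3,5,6} → only 4 remains.
r1c5 = 1: row 1 has {2,3,4,5,6}; col 5 has {5,6}; box has {2,3,4,5,6} → only 1 remains.
r2c2 = 2: row 2 has {1,3,4,5,6}; col 2 has {3,6}; box has {1,3,4,5,6} → only 2 remains.
r4c2 = 5: row 4 has {1,2,6}; col 2 has {2,3,6}; box has {1,2,3,4,6} → only 5 remains.

5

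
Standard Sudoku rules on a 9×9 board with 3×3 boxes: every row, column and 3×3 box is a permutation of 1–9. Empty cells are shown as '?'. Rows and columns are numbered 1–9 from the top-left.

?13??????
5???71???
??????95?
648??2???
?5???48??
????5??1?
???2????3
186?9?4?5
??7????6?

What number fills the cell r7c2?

r7c2 = 9: row 7 has {2,3}; col 2 has {1,4,5,8}; box has {1,6,7,8} → only 9 remains.

9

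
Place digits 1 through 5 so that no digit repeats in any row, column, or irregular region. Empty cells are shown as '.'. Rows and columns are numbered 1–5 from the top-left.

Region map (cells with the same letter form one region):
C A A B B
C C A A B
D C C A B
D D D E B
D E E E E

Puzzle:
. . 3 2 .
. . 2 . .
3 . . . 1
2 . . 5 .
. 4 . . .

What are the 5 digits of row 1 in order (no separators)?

row 3, column 4 = 4 (sole candidate).
row 4, column 2 = 1 (sole candidate).
row 4, column 3 = 4 (sole candidate).
row 4, column 5 = 3 (sole candidate).
row 5, column 1 = 5 (sole candidate).
row 5, column 3 = 1 (sole candidate).
row 5, column 4 = 3 (sole candidate).
row 5, column 5 = 2 (sole candidate).
row 1, column 2 = 5: row 1 has {2,3}; col 2 has {1,4}; region has {2,3,4} → only 5 remains.
row 1, column 5 = 4: row 1 has {2,3,5}; col 5 has {1,2,3}; region has {1,2,3} → only 4 remains.
row 2, column 2 = 3 (sole candidate).
row 2, column 4 = 1 (sole candidate).
row 2, column 5 = 5 (sole candidate).
row 3, column 2 = 2 (sole candidate).
row 3, column 3 = 5 (sole candidate).
row 1, column 1 = 1: row 1 has {2,3,4,5}; col 1 has {2,3,5}; region has {2,3,5} → only 1 remains.

15324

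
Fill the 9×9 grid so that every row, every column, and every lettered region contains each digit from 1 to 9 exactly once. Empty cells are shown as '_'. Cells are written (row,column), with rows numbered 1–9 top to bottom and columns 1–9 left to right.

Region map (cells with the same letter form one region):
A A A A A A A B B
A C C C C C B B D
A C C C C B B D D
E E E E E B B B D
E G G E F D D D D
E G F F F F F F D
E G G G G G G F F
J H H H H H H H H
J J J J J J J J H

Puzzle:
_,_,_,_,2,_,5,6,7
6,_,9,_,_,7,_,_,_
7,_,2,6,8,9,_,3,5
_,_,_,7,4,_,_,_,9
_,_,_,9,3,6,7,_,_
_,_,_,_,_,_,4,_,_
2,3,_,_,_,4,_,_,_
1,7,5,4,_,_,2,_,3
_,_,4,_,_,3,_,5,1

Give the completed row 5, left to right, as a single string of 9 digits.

(3,7) = 1: row 3 has {2,3,5,6,7,8,9}; col 7 has {2,4,5,7}; region has {6,7,9} → only 1 remains.
(8,6) = 8: row 8 has {1,2,3,4,5,7}; col 6 has {3,4,6,7,9}; region has {1,2,3,4,5,7} → only 8 remains.
(8,8) = 9: row 8 has {1,2,3,4,5,7,8}; col 8 has {3,5,6}; region has {1,2,3,4,5,7,8} → only 9 remains.
(1,6) = 1: row 1 has {2,5,6,7}; col 6 has {3,4,6,7,8,9}; region has {2,5,6,7} → only 1 remains.
(3,2) = 4: row 3 has {1,2,3,5,6,7,8,9}; col 2 has {3,7}; region has {2,6,7,8,9} → only 4 remains.
(8,5) = 6: row 8 has {1,2,3,4,5,7,8,9}; col 5 has {2,3,4,8}; region has {1,2,3,4,5,7,8,9} → only 6 remains.
(1,1) = 4: in row 1, 4 can only go here (every other open cell in that row sees a 4).
(1,2) = 9: in row 1, 9 can only go here (every other open cell in that row sees a 9).
(6,1) = 3: in row 6, 3 can only go here (every other open cell in that row sees a 3).
(6,5) = 9: in row 6, 9 can only go here (every other open cell in that row sees a 9).
(9,5) = 7: row 9 has {1,3,4,5}; col 5 has {2,3,4,6,8,9}; region has {1,3,4,5} → only 7 remains.
(4,7) = 3: in row 4, 3 can only go here (every other open cell in that row sees a 3).
(2,7) = 8: row 2 has {6,7,9}; col 7 has {1,2,3,4,5,7}; region has {1,3,6,7,9} → only 8 remains.
(4,8) = 2: row 4 has {3,4,7,9}; col 8 has {3,5,6,9}; region has {1,3,6,7,8,9} → only 2 remains.
(2,8) = 4: row 2 has {6,7,8,9}; col 8 has {2,3,5,6,9}; region has {1,2,3,6,7,8,9} → only 4 remains.
(2,9) = 2: row 2 has {4,6,7,8,9}; col 9 has {1,3,5,7,9}; region has {3,5,6,7,9} → only 2 remains.
(4,6) = 5: row 4 has {2,3,4,7,9}; col 6 has {1,3,4,6,7,8,9}; region has {1,2,3,4,6,7,8,9} → only 5 remains.
(6,6) = 2: row 6 has {3,4,9}; col 6 has {1,3,4,5,6,7,8,9}; region has {3,4,9} → only 2 remains.
(6,9) = 8: row 6 has {2,3,4,9}; col 9 has {1,2,3,5,7,9}; region has {2,3,5,6,7,9} → only 8 remains.
(7,9) = 6: row 7 has {2,3,4}; col 9 has {1,2,3,5,7,8,9}; region has {2,3,4,9} → only 6 remains.
(4,1) = 8: row 4 has {2,3,4,5,7,9}; col 1 has {1,2,3,4,6,7}; region has {2,3,4,7,9} → only 8 remains.
(5,1) = 5: row 5 has {3,6,7,9}; col 1 has {1,2,3,4,6,7,8}; region has {2,3,4,7,8,9} → only 5 remains.
(5,8) = 1: row 5 has {3,5,6,7,9}; col 8 has {2,3,4,5,6,9}; region has {2,3,5,6,7,8,9} → only 1 remains.
(5,9) = 4: row 5 has {1,3,5,6,7,9}; col 9 has {1,2,3,5,6,7,8,9}; region has {1,2,3,5,6,7,8,9} → only 4 remains.
(6,8) = 7: row 6 has {2,3,4,8,9}; col 8 has {1,2,3,4,5,6,9}; region has {2,3,4,6,9} → only 7 remains.
(7,7) = 9: row 7 has {2,3,4,6}; col 7 has {1,2,3,4,5,7,8}; region has {3,4} → only 9 remains.
(7,8) = 8: row 7 has {2,3,4,6,9}; col 8 has {1,2,3,4,5,6,7,9}; region has {2,3,4,6,7,9} → only 8 remains.
(9,1) = 9: row 9 has {1,3,4,5,7}; col 1 has {1,2,3,4,5,6,7,8}; region has {1,3,4,5,7} → only 9 remains.
(9,7) = 6: row 9 has {1,3,4,5,7,9}; col 7 has {1,2,3,4,5,7,8,9}; region has {1,3,4,5,7,9} → only 6 remains.
(5,3) = 8: row 5 has {1,3,4,5,6,7,9}; col 3 has {2,4,5,9}; region has {3,4,9} → only 8 remains.
(6,3) = 1: row 6 has {2,3,4,7,8,9}; col 3 has {2,4,5,8,9}; region has {2,3,4,6,7,8,9} → only 1 remains.
(6,4) = 5: row 6 has {1,2,3,4,7,8,9}; col 4 has {4,6,7,9}; region has {1,2,3,4,6,7,8,9} → only 5 remains.
(7,3) = 7: row 7 has {2,3,4,6,8,9}; col 3 has {1,2,4,5,8,9}; region has {3,4,8,9} → only 7 remains.
(7,4) = 1: row 7 has {2,3,4,6,7,8,9}; col 4 has {4,5,6,7,9}; region has {3,4,7,8,9} → only 1 remains.
(7,5) = 5: row 7 has {1,2,3,4,6,7,8,9}; col 5 has {2,3,4,6,7,8,9}; region has {1,3,4,7,8,9} → only 5 remains.
(1,3) = 3: row 1 has {1,2,4,5,6,7,9}; col 3 has {1,2,4,5,7,8,9}; region has {1,2,4,5,6,7,9} → only 3 remains.
(1,4) = 8: row 1 has {1,2,3,4,5,6,7,9}; col 4 has {1,4,5,6,7,9}; region has {1,2,3,4,5,6,7,9} → only 8 remains.
(2,4) = 3: row 2 has {2,4,6,7,8,9}; col 4 has {1,4,5,6,7,8,9}; region has {2,4,6,7,8,9} → only 3 remains.
(2,5) = 1: row 2 has {2,3,4,6,7,8,9}; col 5 has {2,3,4,5,6,7,8,9}; region has {2,3,4,6,7,8,9} → only 1 remains.
(4,3) = 6: row 4 has {2,3,4,5,7,8,9}; col 3 has {1,2,3,4,5,7,8,9}; region has {2,3,4,5,7,8,9} → only 6 remains.
(5,2) = 2: row 5 has {1,3,4,5,6,7,8,9}; col 2 has {3,4,7,9}; region has {1,3,4,5,7,8,9} → only 2 remains.

528936714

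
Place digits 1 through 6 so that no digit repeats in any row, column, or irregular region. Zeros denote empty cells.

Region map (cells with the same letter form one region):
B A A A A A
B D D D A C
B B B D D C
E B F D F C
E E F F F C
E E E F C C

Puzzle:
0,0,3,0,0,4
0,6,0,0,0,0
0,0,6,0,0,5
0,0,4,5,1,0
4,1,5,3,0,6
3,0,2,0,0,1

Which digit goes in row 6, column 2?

5

row 2, column 3 = 1: row 2 has {6}; col 3 has {2,3,4,5,6}; region has {5,6} → only 1 remains.
row 4, column 1 = 6: row 4 has {1,4,5}; col 1 has {3,4}; region has {1,2,3,4} → only 6 remains.
row 5, column 5 = 2: row 5 has {1,3,4,5,6}; col 5 has {1}; region has {1,3,4,5} → only 2 remains.
row 6, column 2 = 5: row 6 has {1,2,3}; col 2 has {1,6}; region has {1,2,3,4,6} → only 5 remains.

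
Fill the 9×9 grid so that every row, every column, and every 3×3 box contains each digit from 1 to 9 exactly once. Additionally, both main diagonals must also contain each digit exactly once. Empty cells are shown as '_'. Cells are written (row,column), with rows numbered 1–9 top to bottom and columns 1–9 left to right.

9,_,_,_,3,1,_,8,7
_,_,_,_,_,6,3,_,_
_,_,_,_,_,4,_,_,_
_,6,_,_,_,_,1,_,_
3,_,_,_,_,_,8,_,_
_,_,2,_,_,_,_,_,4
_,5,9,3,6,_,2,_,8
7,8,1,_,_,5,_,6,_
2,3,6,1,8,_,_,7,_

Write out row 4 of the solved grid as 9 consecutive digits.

(4,6) = 3: row 4 has {1,6}; col 6 has {1,4,5,6}; box has {}; anti-diagonal has {2,7,8,9} → only 3 remains.
(7,1) = 4 (sole candidate).
(7,6) = 7 (sole candidate).
(7,8) = 1 (sole candidate).
(9,6) = 9 (sole candidate).
(9,9) = 5 (sole candidate).
(5,6) = 2 (sole candidate).
(6,6) = 8 (sole candidate).
(9,7) = 4 (sole candidate).
(8,7) = 9 (sole candidate).
(8,9) = 3 (sole candidate).
(1,7) = 6 (hidden single in row 1).
(3,7) = 5 (sole candidate).
(6,4) = 6 (sole candidate).
(6,7) = 7 (sole candidate).
(2,8) = 4 (sole candidate).
(5,5) = 1 (sole candidate).
(2,2) = 7 (sole candidate).
(3,3) = 3 (sole candidate).
(4,4) = 4: row 4 has {1,3,6}; col 4 has {1,3,6}; box has {1,2,3,6,8}; main diagonal has {1,2,3,5,6,7,8,9} → only 4 remains.
(8,4) = 2 (sole candidate).
(8,5) = 4 (sole candidate).
(1,4) = 5 (sole candidate).
(1,3) = 4 (sole candidate).
(1,2) = 2 (sole candidate).
(3,2) = 1 (sole candidate).
(6,2) = 9 (sole candidate).
(6,5) = 5 (sole candidate).
(6,8) = 3 (sole candidate).
(5,2) = 4 (sole candidate).
(6,1) = 1 (sole candidate).
(2,9) = 1 (hidden single in row 2).
(2,5) = 2 (hidden single in row 2).
(2,4) = 9 (hidden single in row 2).
(3,5) = 7 (sole candidate).
(4,5) = 9: row 4 has {1,3,4,6}; col 5 has {1,2,3,4,5,6,7,8}; box has {1,2,3,4,5,6,8} → only 9 remains.
(4,9) = 2: row 4 has {1,3,4,6,9}; col 9 has {1,3,4,5,7,8}; box has {1,3,4,7,8} → only 2 remains.
(5,4) = 7 (sole candidate).
(3,4) = 8 (sole candidate).
(3,9) = 9 (sole candidate).
(4,8) = 5: row 4 has {1,2,3,4,6,9}; col 8 has {1,3,4,6,7,8}; box has {1,2,3,4,7,8} → only 5 remains.
(5,3) = 5 (sole candidate).
(5,8) = 9 (sole candidate).
(5,9) = 6 (sole candidate).
(2,3) = 8 (sole candidate).
(3,1) = 6 (sole candidate).
(3,8) = 2 (sole candidate).
(4,1) = 8: row 4 has {1,2,3,4,5,6,9}; col 1 has {1,2,3,4,6,7,9}; box has {1,2,3,4,5,6,9} → only 8 remains.
(4,3) = 7: row 4 has {1,2,3,4,5,6,8,9}; col 3 has {1,2,3,4,5,6,8,9}; box has {1,2,3,4,5,6,8,9} → only 7 remains.

867493152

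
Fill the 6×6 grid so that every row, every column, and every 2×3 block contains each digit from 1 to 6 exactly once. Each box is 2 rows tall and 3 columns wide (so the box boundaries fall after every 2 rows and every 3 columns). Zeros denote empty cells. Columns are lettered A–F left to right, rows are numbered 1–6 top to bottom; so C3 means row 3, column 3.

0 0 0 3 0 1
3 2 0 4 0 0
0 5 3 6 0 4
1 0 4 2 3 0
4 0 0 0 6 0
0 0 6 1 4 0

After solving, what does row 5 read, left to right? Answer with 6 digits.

412563

C1 = 5 (sole candidate).
E1 = 2 (sole candidate).
C2 = 1 (sole candidate).
E2 = 5 (sole candidate).
F2 = 6 (sole candidate).
A3 = 2 (sole candidate).
E3 = 1 (sole candidate).
B4 = 6 (sole candidate).
F4 = 5 (sole candidate).
C5 = 2: row 5 has {4,6}; col 3 has {1,3,4,5,6}; box has {4,6} → only 2 remains.
D5 = 5: row 5 has {2,4,6}; col 4 has {1,2,3,4,6}; box has {1,4,6} → only 5 remains.
F5 = 3: row 5 has {2,4,5,6}; col 6 has {1,4,5,6}; box has {1,4,5,6} → only 3 remains.
A6 = 5 (sole candidate).
B6 = 3 (sole candidate).
F6 = 2 (sole candidate).
A1 = 6 (sole candidate).
B1 = 4 (sole candidate).
B5 = 1: row 5 has {2,3,4,5,6}; col 2 has {2,3,4,5,6}; box has {2,3,4,5,6} → only 1 remains.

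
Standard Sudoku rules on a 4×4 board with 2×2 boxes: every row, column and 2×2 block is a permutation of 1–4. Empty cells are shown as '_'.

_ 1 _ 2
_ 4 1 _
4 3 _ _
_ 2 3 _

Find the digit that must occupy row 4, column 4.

row 1, column 1 = 3 (sole candidate).
row 1, column 3 = 4 (sole candidate).
row 2, column 1 = 2 (sole candidate).
row 2, column 4 = 3 (sole candidate).
row 3, column 3 = 2 (sole candidate).
row 3, column 4 = 1 (sole candidate).
row 4, column 1 = 1 (sole candidate).
row 4, column 4 = 4: row 4 has {1,2,3}; col 4 has {1,2,3}; box has {1,2,3} → only 4 remains.

4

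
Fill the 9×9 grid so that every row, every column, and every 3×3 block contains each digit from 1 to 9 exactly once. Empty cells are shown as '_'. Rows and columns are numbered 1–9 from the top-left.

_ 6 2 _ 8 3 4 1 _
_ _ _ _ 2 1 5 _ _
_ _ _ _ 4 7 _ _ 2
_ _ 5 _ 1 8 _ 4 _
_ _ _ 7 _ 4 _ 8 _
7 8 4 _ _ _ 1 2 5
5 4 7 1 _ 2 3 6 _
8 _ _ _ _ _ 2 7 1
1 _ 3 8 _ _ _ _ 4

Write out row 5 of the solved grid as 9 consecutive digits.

R1C1 = 9: row 1 has {1,2,3,4,6,8}; col 1 has {1,5,7,8}; box has {2,6} → only 9 remains.
R1C4 = 5: row 1 has {1,2,3,4,6,8,9}; col 4 has {1,7,8}; box has {1,2,3,4,7,8} → only 5 remains.
R1C9 = 7: row 1 has {1,2,3,4,5,6,8,9}; col 9 has {1,2,4,5}; box has {1,2,4,5} → only 7 remains.
R2C3 = 8: row 2 has {1,2,5}; col 3 has {2,3,4,5,7}; box has {2,6,9} → only 8 remains.
R3C1 = 3: row 3 has {2,4,7}; col 1 has {1,5,7,8,9}; box has {2,6,8,9} → only 3 remains.
R3C3 = 1: row 3 has {2,3,4,7}; col 3 has {2,3,4,5,7,8}; box has {2,3,6,8,9} → only 1 remains.
R3C8 = 9: row 3 has {1,2,3,4,7}; col 8 has {1,2,4,6,7,8}; box has {1,2,4,5,7} → only 9 remains.
R7C5 = 9: row 7 has {1,2,3,4,5,6,7}; col 5 has {1,2,4,8}; box has {1,2,8} → only 9 remains.
R7C9 = 8: row 7 has {1,2,3,4,5,6,7,9}; col 9 has {1,2,4,5,7}; box has {1,2,3,4,6,7} → only 8 remains.
R8C2 = 9: row 8 has {1,2,7,8}; col 2 has {4,6,8}; box has {1,3,4,5,7,8} → only 9 remains.
R8C3 = 6: row 8 has {1,2,7,8,9}; col 3 has {1,2,3,4,5,7,8}; box has {1,3,4,5,7,8,9} → only 6 remains.
R8C6 = 5: row 8 has {1,2,6,7,8,9}; col 6 has {1,2,3,4,7,8}; box has {1,2,8,9} → only 5 remains.
R9C2 = 2: row 9 has {1,3,4,8}; col 2 has {4,6,8,9}; box has {1,3,4,5,6,7,8,9} → only 2 remains.
R9C6 = 6: row 9 has {1,2,3,4,8}; col 6 has {1,2,3,4,5,7,8}; box has {1,2,5,8,9} → only 6 remains.
R9C7 = 9: row 9 has {1,2,3,4,6,8}; col 7 has {1,2,3,4,5}; box has {1,2,3,4,6,7,8} → only 9 remains.
R9C8 = 5: row 9 has {1,2,3,4,6,8,9}; col 8 has {1,2,4,6,7,8,9}; box has {1,2,3,4,6,7,8,9} → only 5 remains.
R2C1 = 4: row 2 has {1,2,5,8}; col 1 has {1,3,5,7,8,9}; box has {1,2,3,6,8,9} → only 4 remains.
R2C2 = 7: row 2 has {1,2,4,5,8}; col 2 has {2,4,6,8,9}; box has {1,2,3,4,6,8,9} → only 7 remains.
R2C8 = 3: row 2 has {1,2,4,5,7,8}; col 8 has {1,2,4,5,6,7,8,9}; box has {1,2,4,5,7,9} → only 3 remains.
R2C9 = 6: row 2 has {1,2,3,4,5,7,8}; col 9 has {1,2,4,5,7,8}; box has {1,2,3,4,5,7,9} → only 6 remains.
R3C2 = 5: row 3 has {1,2,3,4,7,9}; col 2 has {2,4,6,7,8,9}; box has {1,2,3,4,6,7,8,9} → only 5 remains.
R3C4 = 6: row 3 has {1,2,3,4,5,7,9}; col 4 has {1,5,7,8}; box has {1,2,3,4,5,7,8} → only 6 remains.
R3C7 = 8: row 3 has {1,2,3,4,5,6,7,9}; col 7 has {1,2,3,4,5,9}; box has {1,2,3,4,5,6,7,9} → only 8 remains.
R4C2 = 3: row 4 has {1,4,5,8}; col 2 has {2,4,5,6,7,8,9}; box has {4,5,7,8} → only 3 remains.
R4C9 = 9: row 4 has {1,3,4,5,8}; col 9 has {1,2,4,5,6,7,8}; box has {1,2,4,5,8} → only 9 remains.
R5C2 = 1: row 5 has {4,7,8}; col 2 has {2,3,4,5,6,7,8,9}; box has {3,4,5,7,8} → only 1 remains.
R5C3 = 9: row 5 has {1,4,7,8}; col 3 has {1,2,3,4,5,6,7,8}; box has {1,3,4,5,7,8} → only 9 remains.
R5C7 = 6: row 5 has {1,4,7,8,9}; col 7 has {1,2,3,4,5,8,9}; box has {1,2,4,5,8,9} → only 6 remains.
R5C9 = 3: row 5 has {1,4,6,7,8,9}; col 9 has {1,2,4,5,6,7,8,9}; box has {1,2,4,5,6,8,9} → only 3 remains.
R6C6 = 9: row 6 has {1,2,4,5,7,8}; col 6 has {1,2,3,4,5,6,7,8}; box has {1,4,7,8} → only 9 remains.
R8C5 = 3: row 8 has {1,2,5,6,7,8,9}; col 5 has {1,2,4,8,9}; box has {1,2,5,6,8,9} → only 3 remains.
R9C5 = 7: row 9 has {1,2,3,4,5,6,8,9}; col 5 has {1,2,3,4,8,9}; box has {1,2,3,5,6,8,9} → only 7 remains.
R2C4 = 9: row 2 has {1,2,3,4,5,6,7,8}; col 4 has {1,5,6,7,8}; box has {1,2,3,4,5,6,7,8} → only 9 remains.
R4C4 = 2: row 4 has {1,3,4,5,8,9}; col 4 has {1,5,6,7,8,9}; box has {1,4,7,8,9} → only 2 remains.
R4C7 = 7: row 4 has {1,2,3,4,5,8,9}; col 7 has {1,2,3,4,5,6,8,9}; box has {1,2,3,4,5,6,8,9} → only 7 remains.
R5C1 = 2: row 5 has {1,3,4,6,7,8,9}; col 1 has {1,3,4,5,7,8,9}; box has {1,3,4,5,7,8,9} → only 2 remains.
R5C5 = 5: row 5 has {1,2,3,4,6,7,8,9}; col 5 has {1,2,3,4,7,8,9}; box has {1,2,4,7,8,9} → only 5 remains.

219754683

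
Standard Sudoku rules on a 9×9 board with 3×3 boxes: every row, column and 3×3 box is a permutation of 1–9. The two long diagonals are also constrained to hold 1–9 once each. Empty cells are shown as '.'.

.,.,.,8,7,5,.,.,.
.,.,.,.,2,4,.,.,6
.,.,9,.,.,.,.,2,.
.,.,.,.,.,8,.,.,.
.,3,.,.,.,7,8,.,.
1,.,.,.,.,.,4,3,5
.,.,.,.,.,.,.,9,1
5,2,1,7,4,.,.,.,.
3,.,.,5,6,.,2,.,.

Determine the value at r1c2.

r6c5 = 9 (sole candidate).
r6c4 = 6 (sole candidate).
r6c6 = 2 (sole candidate).
r7c6 = 3 (sole candidate).
r8c6 = 9 (sole candidate).
r9c6 = 1 (sole candidate).
r3c6 = 6 (sole candidate).
r7c4 = 2 (sole candidate).
r7c5 = 8 (sole candidate).
r1c3 = 2 (hidden single in row 1).
r1c7 = 3 (hidden single in row 1).
r8c7 = 6 (sole candidate).
r8c8 = 8 (sole candidate).
r8c9 = 3 (sole candidate).
r1c9 = 9 (hidden single in row 1).
r5c9 = 2 (sole candidate).
r4c9 = 7 (sole candidate).
r9c9 = 4 (sole candidate).
r1c1 = 6 (sole candidate).
r3c9 = 8 (sole candidate).
r9c8 = 7 (sole candidate).
r7c7 = 5 (sole candidate).
r9c3 = 8 (sole candidate).
r5c5 = 1 (sole candidate).
r5c8 = 6 (sole candidate).
r6c3 = 7 (sole candidate).
r7c3 = 4 (sole candidate).
r9c2 = 9 (sole candidate).
r2c2 = 7 (sole candidate).
r2c7 = 1 (sole candidate).
r2c8 = 5 (sole candidate).
r3c1 = 4 (sole candidate).
r3c5 = 3 (sole candidate).
r3c7 = 7 (sole candidate).
r4c4 = 3 (sole candidate).
r4c5 = 5 (sole candidate).
r4c7 = 9 (sole candidate).
r4c8 = 1 (sole candidate).
r5c1 = 9 (sole candidate).
r5c3 = 5 (sole candidate).
r5c4 = 4 (sole candidate).
r6c2 = 8 (sole candidate).
r7c1 = 7 (sole candidate).
r7c2 = 6 (sole candidate).
r1c2 = 1: row 1 has {2,3,5,6,7,8,9}; col 2 has {2,3,6,7,8,9}; box has {2,4,6,7,9} → only 1 remains.

1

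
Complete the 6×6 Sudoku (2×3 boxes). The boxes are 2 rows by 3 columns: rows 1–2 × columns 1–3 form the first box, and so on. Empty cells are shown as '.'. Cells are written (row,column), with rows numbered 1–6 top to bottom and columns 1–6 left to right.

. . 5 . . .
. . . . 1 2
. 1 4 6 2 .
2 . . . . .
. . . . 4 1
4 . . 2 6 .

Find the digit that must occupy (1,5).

(1,5) = 3: row 1 has {5}; col 5 has {1,2,4,6}; box has {1,2} → only 3 remains.

3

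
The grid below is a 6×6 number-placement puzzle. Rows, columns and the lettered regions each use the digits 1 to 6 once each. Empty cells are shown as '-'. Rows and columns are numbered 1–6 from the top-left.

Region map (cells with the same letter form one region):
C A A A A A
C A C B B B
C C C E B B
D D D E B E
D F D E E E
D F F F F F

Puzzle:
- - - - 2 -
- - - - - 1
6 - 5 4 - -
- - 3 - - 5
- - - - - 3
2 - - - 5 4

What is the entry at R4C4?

R1C6 = 6 (sole candidate).
R3C5 = 3 (sole candidate).
R3C6 = 2 (sole candidate).
R3C2 = 1 (sole candidate).
R2C3 = 2 (hidden single in row 2).
R4C4 = 2: in row 4, 2 can only go here (every other open cell in that row sees a 2).

2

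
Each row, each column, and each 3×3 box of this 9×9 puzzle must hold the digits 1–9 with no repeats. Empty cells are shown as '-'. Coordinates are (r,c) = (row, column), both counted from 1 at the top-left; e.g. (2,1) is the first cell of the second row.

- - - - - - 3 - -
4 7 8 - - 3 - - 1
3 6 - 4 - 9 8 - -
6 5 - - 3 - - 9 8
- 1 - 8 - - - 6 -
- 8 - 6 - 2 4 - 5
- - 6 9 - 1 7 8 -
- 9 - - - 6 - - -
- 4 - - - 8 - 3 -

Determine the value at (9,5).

(1,2) = 2: row 1 has {3}; col 2 has {1,4,5,6,7,8,9}; box has {3,4,6,7,8} → only 2 remains.
(5,7) = 2: row 5 has {1,6,8}; col 7 has {3,4,7,8}; box has {4,5,6,8,9} → only 2 remains.
(7,2) = 3: row 7 has {1,6,7,8,9}; col 2 has {1,2,4,5,6,7,8,9}; box has {4,6,9} → only 3 remains.
(4,7) = 1: row 4 has {3,5,6,8,9}; col 7 has {2,3,4,7,8}; box has {2,4,5,6,8,9} → only 1 remains.
(6,8) = 7: row 6 has {2,4,5,6,8}; col 8 has {3,6,8,9}; box has {1,2,4,5,6,8,9} → only 7 remains.
(8,7) = 5: row 8 has {6,9}; col 7 has {1,2,3,4,7,8}; box has {3,7,8} → only 5 remains.
(4,4) = 7: row 4 has {1,3,5,6,8,9}; col 4 has {4,6,8,9}; box has {2,3,6,8} → only 7 remains.
(4,6) = 4: row 4 has {1,3,5,6,7,8,9}; col 6 has {1,2,3,6,8,9}; box has {2,3,6,7,8} → only 4 remains.
(5,6) = 5: row 5 has {1,2,6,8}; col 6 has {1,2,3,4,6,8,9}; box has {2,3,4,6,7,8} → only 5 remains.
(5,9) = 3: row 5 has {1,2,5,6,8}; col 9 has {1,5,8}; box has {1,2,4,5,6,7,8,9} → only 3 remains.
(6,1) = 9: row 6 has {2,4,5,6,7,8}; col 1 has {3,4,6}; box has {1,5,6,8} → only 9 remains.
(6,3) = 3: row 6 has {2,4,5,6,7,8,9}; col 3 has {6,8}; box has {1,5,6,8,9} → only 3 remains.
(6,5) = 1: row 6 has {2,3,4,5,6,7,8,9}; col 5 has {3}; box has {2,3,4,5,6,7,8} → only 1 remains.
(1,6) = 7: row 1 has {2,3}; col 6 has {1,2,3,4,5,6,8,9}; box has {3,4,9} → only 7 remains.
(4,3) = 2: row 4 has {1,3,4,5,6,7,8,9}; col 3 has {3,6,8}; box has {1,3,5,6,8,9} → only 2 remains.
(5,1) = 7: row 5 has {1,2,3,5,6,8}; col 1 has {3,4,6,9}; box has {1,2,3,5,6,8,9} → only 7 remains.
(5,3) = 4: row 5 has {1,2,3,5,6,7,8}; col 3 has {2,3,6,8}; box has {1,2,3,5,6,7,8,9} → only 4 remains.
(5,5) = 9: row 5 has {1,2,3,4,5,6,7,8}; col 5 has {1,3}; box has {1,2,3,4,5,6,7,8} → only 9 remains.
(1,5) = 8: in row 1, 8 can only go here (every other open cell in that row sees an 8).
(1,9) = 6: in row 1, 6 can only go here (every other open cell in that row sees a 6).
(2,7) = 9: row 2 has {1,3,4,7,8}; col 7 has {1,2,3,4,5,7,8}; box has {1,3,6,8} → only 9 remains.
(9,7) = 6: row 9 has {3,4,8}; col 7 has {1,2,3,4,5,7,8,9}; box has {3,5,7,8} → only 6 remains.
(1,8) = 4: in row 1, 4 can only go here (every other open cell in that row sees a 4).
(1,3) = 9: in row 1, 9 can only go here (every other open cell in that row sees a 9).
(2,5) = 6: in row 2, 6 can only go here (every other open cell in that row sees a 6).
(3,3) = 1: in row 3, 1 can only go here (every other open cell in that row sees a 1).
(3,9) = 7: in row 3, 7 can only go here (every other open cell in that row sees a 7).
(1,1) = 5: row 1 has {2,3,4,6,7,8,9}; col 1 has {3,4,6,7,9}; box has {1,2,3,4,6,7,8,9} → only 5 remains.
(1,4) = 1: row 1 has {2,3,4,5,6,7,8,9}; col 4 has {4,6,7,8,9}; box has {3,4,6,7,8,9} → only 1 remains.
(7,1) = 2: row 7 has {1,3,6,7,8,9}; col 1 has {3,4,5,6,7,9}; box has {3,4,6,9} → only 2 remains.
(7,9) = 4: row 7 has {1,2,3,6,7,8,9}; col 9 has {1,3,5,6,7,8}; box has {3,5,6,7,8} → only 4 remains.
(8,3) = 7: row 8 has {5,6,9}; col 3 has {1,2,3,4,6,8,9}; box has {2,3,4,6,9} → only 7 remains.
(8,9) = 2: row 8 has {5,6,7,9}; col 9 has {1,3,4,5,6,7,8}; box has {3,4,5,6,7,8} → only 2 remains.
(9,1) = 1: row 9 has {3,4,6,8}; col 1 has {2,3,4,5,6,7,9}; box has {2,3,4,6,7,9} → only 1 remains.
(9,3) = 5: row 9 has {1,3,4,6,8}; col 3 has {1,2,3,4,6,7,8,9}; box has {1,2,3,4,6,7,9} → only 5 remains.
(9,4) = 2: row 9 has {1,3,4,5,6,8}; col 4 has {1,4,6,7,8,9}; box has {1,6,8,9} → only 2 remains.
(9,5) = 7: row 9 has {1,2,3,4,5,6,8}; col 5 has {1,3,6,8,9}; box has {1,2,6,8,9} → only 7 remains.

7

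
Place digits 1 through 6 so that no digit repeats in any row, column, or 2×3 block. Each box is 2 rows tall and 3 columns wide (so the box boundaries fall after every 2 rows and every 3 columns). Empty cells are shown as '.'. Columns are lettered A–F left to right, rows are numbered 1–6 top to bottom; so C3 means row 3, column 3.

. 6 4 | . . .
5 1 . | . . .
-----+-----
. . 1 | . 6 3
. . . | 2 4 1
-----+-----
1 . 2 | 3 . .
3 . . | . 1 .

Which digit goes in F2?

A1 = 2 (sole candidate).
F1 = 5 (sole candidate).
C2 = 3 (sole candidate).
E2 = 2 (sole candidate).
A3 = 4 (sole candidate).
D3 = 5 (sole candidate).
A4 = 6 (sole candidate).
C4 = 5 (sole candidate).
E5 = 5 (sole candidate).
C6 = 6 (sole candidate).
D6 = 4 (sole candidate).
F6 = 2 (sole candidate).
D1 = 1 (sole candidate).
E1 = 3 (sole candidate).
D2 = 6 (sole candidate).
F2 = 4: row 2 has {1,2,3,5,6}; col 6 has {1,2,3,5}; box has {1,2,3,5,6} → only 4 remains.

4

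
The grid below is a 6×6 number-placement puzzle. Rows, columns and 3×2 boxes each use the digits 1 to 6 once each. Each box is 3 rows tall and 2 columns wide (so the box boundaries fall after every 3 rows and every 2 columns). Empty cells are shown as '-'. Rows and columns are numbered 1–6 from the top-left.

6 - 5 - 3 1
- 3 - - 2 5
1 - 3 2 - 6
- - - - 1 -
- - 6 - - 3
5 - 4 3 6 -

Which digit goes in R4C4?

5

R1C4 = 4 (sole candidate).
R2C1 = 4 (sole candidate).
R2C3 = 1 (sole candidate).
R2C4 = 6 (sole candidate).
R3C2 = 5 (sole candidate).
R3C5 = 4 (sole candidate).
R4C3 = 2 (sole candidate).
R4C4 = 5: row 4 has {1,2}; col 4 has {2,3,4,6}; box has {2,3,4,6} → only 5 remains.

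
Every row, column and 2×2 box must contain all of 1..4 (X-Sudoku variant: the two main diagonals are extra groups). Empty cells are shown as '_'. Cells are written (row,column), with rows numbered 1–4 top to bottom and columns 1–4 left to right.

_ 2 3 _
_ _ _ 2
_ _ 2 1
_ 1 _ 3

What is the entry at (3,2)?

(1,4) = 4: row 1 has {2,3}; col 4 has {1,2,3}; box has {2,3}; anti-diagonal has {} → only 4 remains.
(2,2) = 4: row 2 has {2}; col 2 has {1,2}; box has {2}; main diagonal has {2,3} → only 4 remains.
(2,3) = 1: row 2 has {2,4}; col 3 has {2,3}; box has {2,3,4}; anti-diagonal has {4} → only 1 remains.
(3,2) = 3: row 3 has {1,2}; col 2 has {1,2,4}; box has {1}; anti-diagonal has {1,4} → only 3 remains.

3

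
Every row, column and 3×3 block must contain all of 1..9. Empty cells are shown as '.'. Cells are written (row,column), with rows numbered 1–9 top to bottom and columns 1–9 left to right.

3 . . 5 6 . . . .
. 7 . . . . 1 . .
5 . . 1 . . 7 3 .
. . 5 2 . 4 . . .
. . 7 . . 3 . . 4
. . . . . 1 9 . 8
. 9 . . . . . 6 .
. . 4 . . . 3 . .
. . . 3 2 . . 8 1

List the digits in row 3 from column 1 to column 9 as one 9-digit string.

(4,7) = 6 (sole candidate).
(9,3) = 6 (sole candidate).
(9,1) = 7 (sole candidate).
(9,2) = 5 (sole candidate).
(9,6) = 9 (sole candidate).
(9,7) = 4 (sole candidate).
(1,6) = 7 (hidden single in row 1).
(2,5) = 3 (hidden single in row 2).
(7,3) = 3 (hidden single in row 7).
(6,3) = 2 (sole candidate).
(6,2) = 3 (hidden single in row 6).
(4,9) = 3 (hidden single in row 4).
(6,1) = 4 (hidden single in row 6).
(6,4) = 6 (hidden single in row 6).
(8,6) = 6 (hidden single in row 8).
(1,3) = 1 (hidden single in column 3).
(7,6) = 5 (hidden single in column 6).
(7,7) = 2 (sole candidate).
(7,9) = 7 (sole candidate).
(1,7) = 8 (sole candidate).
(5,7) = 5 (sole candidate).
(6,8) = 7 (sole candidate).
(4,8) = 1 (sole candidate).
(5,8) = 2 (sole candidate).
(6,5) = 5 (sole candidate).
(4,2) = 8 (sole candidate).
(4,1) = 9 (sole candidate).
(4,5) = 7 (sole candidate).
(8,4) = 7 (hidden single in row 8).
Singles propagation stalls; (3,2) is still open with candidates {2,4,6}.
  Try (3,2) = 4: this forces (1,2)=2, (1,9)=9, (8,2)=1, (8,5)=8, (8,9)=5, (1,8)=4, (2,8)=5, (3,5)=9; then (5,5) has no candidate left — contradiction.
  Try (3,2) = 6: this forces (5,2)=1, (8,2)=2, (1,2)=4, (1,8)=9, (1,9)=2; then (3,9) has no candidate left — contradiction.
So (3,2) = 2.
(1,2) = 4 (sole candidate).
(1,8) = 9 (sole candidate).
(1,9) = 2 (sole candidate).
(3,6) = 8: row 3 has {1,2,3,5,7}; col 6 has {1,3,4,5,6,7,9}; box has {1,3,5,6,7} → only 8 remains.
(3,9) = 6: row 3 has {1,2,3,5,7,8}; col 9 has {1,2,3,4,7,8}; box has {1,2,3,7,8,9} → only 6 remains.
(8,2) = 1 (sole candidate).
(8,5) = 8 (sole candidate).
(8,8) = 5 (sole candidate).
(8,9) = 9 (sole candidate).
(2,6) = 2 (sole candidate).
(2,8) = 4 (sole candidate).
(2,9) = 5 (sole candidate).
(3,3) = 9: row 3 has {1,2,3,5,6,7,8}; col 3 has {1,2,3,4,5,6,7}; box has {1,2,3,4,5,7} → only 9 remains.
(3,5) = 4: row 3 has {1,2,3,5,6,7,8,9}; col 5 has {2,3,5,6,7,8}; box has {1,2,3,5,6,7,8} → only 4 remains.

529148736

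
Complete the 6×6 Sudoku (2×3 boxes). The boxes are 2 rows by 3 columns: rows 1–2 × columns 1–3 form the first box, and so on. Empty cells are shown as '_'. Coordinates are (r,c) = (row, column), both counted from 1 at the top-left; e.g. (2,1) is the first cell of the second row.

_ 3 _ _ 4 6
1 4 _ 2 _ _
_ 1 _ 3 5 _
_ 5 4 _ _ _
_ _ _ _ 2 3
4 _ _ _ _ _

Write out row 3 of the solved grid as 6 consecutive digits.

(2,5) = 3: row 2 has {1,2,4}; col 5 has {2,4,5}; box has {2,4,6} → only 3 remains.
(2,6) = 5: row 2 has {1,2,3,4}; col 6 has {3,6}; box has {2,3,4,6} → only 5 remains.
(5,2) = 6: row 5 has {2,3}; col 2 has {1,3,4,5}; box has {4} → only 6 remains.
(6,2) = 2: row 6 has {4}; col 2 has {1,3,4,5,6}; box has {4,6} → only 2 remains.
(6,6) = 1: row 6 has {2,4}; col 6 has {3,5,6}; box has {2,3} → only 1 remains.
(1,4) = 1: row 1 has {3,4,6}; col 4 has {2,3}; box has {2,3,4,5,6} → only 1 remains.
(2,3) = 6: row 2 has {1,2,3,4,5}; col 3 has {4}; box has {1,3,4} → only 6 remains.
(3,3) = 2: row 3 has {1,3,5}; col 3 has {4,6}; box has {1,4,5} → only 2 remains.
(3,6) = 4: row 3 has {1,2,3,5}; col 6 has {1,3,5,6}; box has {3,5} → only 4 remains.
(4,4) = 6: row 4 has {4,5}; col 4 has {1,2,3}; box has {3,4,5} → only 6 remains.
(4,5) = 1: row 4 has {4,5,6}; col 5 has {2,3,4,5}; box has {3,4,5,6} → only 1 remains.
(4,6) = 2: row 4 has {1,4,5,6}; col 6 has {1,3,4,5,6}; box has {1,3,4,5,6} → only 2 remains.
(5,1) = 5: row 5 has {2,3,6}; col 1 has {1,4}; box has {2,4,6} → only 5 remains.
(5,3) = 1: row 5 has {2,3,5,6}; col 3 has {2,4,6}; box has {2,4,5,6} → only 1 remains.
(5,4) = 4: row 5 has {1,2,3,5,6}; col 4 has {1,2,3,6}; box has {1,2,3} → only 4 remains.
(6,3) = 3: row 6 has {1,2,4}; col 3 has {1,2,4,6}; box has {1,2,4,5,6} → only 3 remains.
(6,4) = 5: row 6 has {1,2,3,4}; col 4 has {1,2,3,4,6}; box has {1,2,3,4} → only 5 remains.
(6,5) = 6: row 6 has {1,2,3,4,5}; col 5 has {1,2,3,4,5}; box has {1,2,3,4,5} → only 6 remains.
(1,1) = 2: row 1 has {1,3,4,6}; col 1 has {1,4,5}; box has {1,3,4,6} → only 2 remains.
(1,3) = 5: row 1 has {1,2,3,4,6}; col 3 has {1,2,3,4,6}; box has {1,2,3,4,6} → only 5 remains.
(3,1) = 6: row 3 has {1,2,3,4,5}; col 1 has {1,2,4,5}; box has {1,2,4,5} → only 6 remains.

612354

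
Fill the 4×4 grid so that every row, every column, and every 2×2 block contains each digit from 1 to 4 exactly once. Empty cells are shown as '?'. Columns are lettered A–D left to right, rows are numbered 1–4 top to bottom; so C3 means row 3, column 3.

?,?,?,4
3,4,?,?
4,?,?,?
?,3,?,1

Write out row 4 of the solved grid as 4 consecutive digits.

D2 = 2 (sole candidate).
D3 = 3 (sole candidate).
A4 = 2: row 4 has {1,3}; col 1 has {3,4}; box has {3,4} → only 2 remains.
C4 = 4: row 4 has {1,2,3}; col 3 has {}; box has {1,3} → only 4 remains.

2341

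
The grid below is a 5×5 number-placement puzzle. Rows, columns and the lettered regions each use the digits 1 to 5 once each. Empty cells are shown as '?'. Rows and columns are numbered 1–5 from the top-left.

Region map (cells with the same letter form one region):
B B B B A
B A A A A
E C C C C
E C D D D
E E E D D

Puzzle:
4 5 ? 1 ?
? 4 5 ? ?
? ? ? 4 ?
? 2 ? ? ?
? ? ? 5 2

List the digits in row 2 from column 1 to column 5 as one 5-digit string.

34521

row 1, column 5 = 3 (sole candidate).
row 2, column 4 = 2: row 2 has {4,5}; col 4 has {1,4,5}; region has {3,4,5} → only 2 remains.
row 2, column 5 = 1: row 2 has {2,4,5}; col 5 has {2,3}; region has {2,3,4,5} → only 1 remains.
row 3, column 5 = 5 (sole candidate).
row 4, column 4 = 3 (sole candidate).
row 4, column 5 = 4 (sole candidate).
row 1, column 3 = 2 (sole candidate).
row 2, column 1 = 3: row 2 has {1,2,4,5}; col 1 has {4}; region has {1,2,4,5} → only 3 remains.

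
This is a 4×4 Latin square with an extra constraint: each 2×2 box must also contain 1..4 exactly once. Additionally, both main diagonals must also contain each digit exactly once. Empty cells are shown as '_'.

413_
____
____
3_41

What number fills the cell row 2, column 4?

4

row 1, column 4 = 2 (sole candidate).
row 2, column 1 = 2 (sole candidate).
row 2, column 2 = 3 (sole candidate).
row 2, column 3 = 1 (sole candidate).
row 2, column 4 = 4: row 2 has {1,2,3}; col 4 has {1,2}; box has {1,2,3} → only 4 remains.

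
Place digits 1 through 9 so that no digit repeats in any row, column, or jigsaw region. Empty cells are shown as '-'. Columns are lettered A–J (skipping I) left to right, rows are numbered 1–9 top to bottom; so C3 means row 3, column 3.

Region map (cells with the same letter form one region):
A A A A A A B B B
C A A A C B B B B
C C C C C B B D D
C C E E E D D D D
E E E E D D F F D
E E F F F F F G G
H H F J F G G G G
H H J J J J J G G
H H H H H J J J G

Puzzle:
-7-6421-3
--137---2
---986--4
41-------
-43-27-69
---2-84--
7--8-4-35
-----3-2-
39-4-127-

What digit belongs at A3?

2

F4 = 5 (sole candidate).
H4 = 8 (sole candidate).
J4 = 6 (sole candidate).
G5 = 5 (sole candidate).
C7 = 9 (sole candidate).
E7 = 1 (sole candidate).
G7 = 6 (sole candidate).
D8 = 5 (sole candidate).
G8 = 9 (sole candidate).
J9 = 8 (sole candidate).
F2 = 9 (sole candidate).
G2 = 8 (sole candidate).
G3 = 7 (sole candidate).
H3 = 1 (sole candidate).
D4 = 7 (sole candidate).
E4 = 9 (sole candidate).
G4 = 3 (sole candidate).
D5 = 1 (sole candidate).
C6 = 7 (sole candidate).
E6 = 3 (sole candidate).
H6 = 9 (sole candidate).
J6 = 1 (sole candidate).
B7 = 2 (sole candidate).
E8 = 6 (sole candidate).
J8 = 7 (sole candidate).
E9 = 5 (sole candidate).
H1 = 5 (sole candidate).
B2 = 5 (sole candidate).
H2 = 4 (sole candidate).
B3 = 3 (sole candidate).
C4 = 2 (sole candidate).
A5 = 8 (sole candidate).
B6 = 6 (sole candidate).
A8 = 1 (sole candidate).
B8 = 8 (sole candidate).
C8 = 4 (sole candidate).
C9 = 6 (sole candidate).
A1 = 9 (sole candidate).
C1 = 8 (sole candidate).
A2 = 6 (sole candidate).
C3 = 5 (sole candidate).
A6 = 5 (sole candidate).
A3 = 2: row 3 has {1,3,4,5,6,7,8,9}; col 1 has {1,3,4,5,6,7,8,9}; region has {1,3,4,5,6,7,8,9} → only 2 remains.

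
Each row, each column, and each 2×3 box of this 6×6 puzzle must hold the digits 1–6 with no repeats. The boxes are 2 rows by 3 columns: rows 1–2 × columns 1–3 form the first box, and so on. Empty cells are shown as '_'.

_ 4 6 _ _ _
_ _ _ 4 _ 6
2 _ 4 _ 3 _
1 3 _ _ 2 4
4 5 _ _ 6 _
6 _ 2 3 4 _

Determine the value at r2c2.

r3c2 = 6 (sole candidate).
r4c3 = 5 (sole candidate).
r4c4 = 6 (sole candidate).
r6c2 = 1 (sole candidate).
r6c6 = 5 (sole candidate).
r2c2 = 2: row 2 has {4,6}; col 2 has {1,3,4,5,6}; box has {4,6} → only 2 remains.

2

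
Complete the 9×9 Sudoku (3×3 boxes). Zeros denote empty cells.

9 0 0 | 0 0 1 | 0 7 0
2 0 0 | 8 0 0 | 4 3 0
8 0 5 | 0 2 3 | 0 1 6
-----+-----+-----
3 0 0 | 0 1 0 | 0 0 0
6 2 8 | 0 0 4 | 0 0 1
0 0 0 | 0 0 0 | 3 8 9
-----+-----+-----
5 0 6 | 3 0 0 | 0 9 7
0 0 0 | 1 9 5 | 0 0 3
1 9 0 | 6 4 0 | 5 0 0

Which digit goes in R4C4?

7

R2C9 = 5: row 2 has {2,3,4,8}; col 9 has {1,3,6,7,9}; box has {1,3,4,6,7} → only 5 remains.
R3C7 = 9: row 3 has {1,2,3,5,6,8}; col 7 has {3,4,5}; box has {1,3,4,5,6,7} → only 9 remains.
R5C7 = 7: row 5 has {1,2,4,6,8}; col 7 has {3,4,5,9}; box has {1,3,8,9} → only 7 remains.
R5C8 = 5: row 5 has {1,2,4,6,7,8}; col 8 has {1,3,7,8,9}; box has {1,3,7,8,9} → only 5 remains.
R7C5 = 8: row 7 has {3,5,6,7,9}; col 5 has {1,2,4,9}; box has {1,3,4,5,6,9} → only 8 remains.
R7C6 = 2: row 7 has {3,5,6,7,8,9}; col 6 has {1,3,4,5}; box has {1,3,4,5,6,8,9} → only 2 remains.
R7C7 = 1: row 7 has {2,3,5,6,7,8,9}; col 7 has {3,4,5,7,9}; box has {3,5,7,9} → only 1 remains.
R9C6 = 7: row 9 has {1,4,5,6,9}; col 6 has {1,2,3,4,5}; box has {1,2,3,4,5,6,8,9} → only 7 remains.
R9C8 = 2: row 9 has {1,4,5,6,7,9}; col 8 has {1,3,5,7,8,9}; box has {1,3,5,7,9} → only 2 remains.
R9C9 = 8: row 9 has {1,2,4,5,6,7,9}; col 9 has {1,3,5,6,7,9}; box has {1,2,3,5,7,9} → only 8 remains.
R1C9 = 2: row 1 has {1,7,9}; col 9 has {1,3,5,6,7,8,9}; box has {1,3,4,5,6,7,9} → only 2 remains.
R4C9 = 4: row 4 has {1,3}; col 9 has {1,2,3,5,6,7,8,9}; box has {1,3,5,7,8,9} → only 4 remains.
R5C4 = 9: row 5 has {1,2,4,5,6,7,8}; col 4 has {1,3,6,8}; box has {1,4} → only 9 remains.
R5C5 = 3: row 5 has {1,2,4,5,6,7,8,9}; col 5 has {1,2,4,8,9}; box has {1,4,9} → only 3 remains.
R6C6 = 6: row 6 has {3,8,9}; col 6 has {1,2,3,4,5,7}; box has {1,3,4,9} → only 6 remains.
R7C2 = 4: row 7 has {1,2,3,5,6,7,8,9}; col 2 has {2,9}; box has {1,5,6,9} → only 4 remains.
R8C1 = 7: row 8 has {1,3,5,9}; col 1 has {1,2,3,5,6,8,9}; box has {1,4,5,6,9} → only 7 remains.
R8C2 = 8: row 8 has {1,3,5,7,9}; col 2 has {2,4,9}; box has {1,4,5,6,7,9} → only 8 remains.
R8C3 = 2: row 8 has {1,3,5,7,8,9}; col 3 has {5,6,8}; box has {1,4,5,6,7,8,9} → only 2 remains.
R8C7 = 6: row 8 has {1,2,3,5,7,8,9}; col 7 has {1,3,4,5,7,9}; box has {1,2,3,5,7,8,9} → only 6 remains.
R8C8 = 4: row 8 has {1,2,3,5,6,7,8,9}; col 8 has {1,2,3,5,7,8,9}; box has {1,2,3,5,6,7,8,9} → only 4 remains.
R9C3 = 3: row 9 has {1,2,4,5,6,7,8,9}; col 3 has {2,5,6,8}; box has {1,2,4,5,6,7,8,9} → only 3 remains.
R1C3 = 4: row 1 has {1,2,7,9}; col 3 has {2,3,5,6,8}; box has {2,5,8,9} → only 4 remains.
R1C4 = 5: row 1 has {1,2,4,7,9}; col 4 has {1,3,6,8,9}; box has {1,2,3,8} → only 5 remains.
R1C5 = 6: row 1 has {1,2,4,5,7,9}; col 5 has {1,2,3,4,8,9}; box has {1,2,3,5,8} → only 6 remains.
R1C7 = 8: row 1 has {1,2,4,5,6,7,9}; col 7 has {1,3,4,5,6,7,9}; box has {1,2,3,4,5,6,7,9} → only 8 remains.
R2C5 = 7: row 2 has {2,3,4,5,8}; col 5 has {1,2,3,4,6,8,9}; box has {1,2,3,5,6,8} → only 7 remains.
R2C6 = 9: row 2 has {2,3,4,5,7,8}; col 6 has {1,2,3,4,5,6,7}; box has {1,2,3,5,6,7,8} → only 9 remains.
R3C2 = 7: row 3 has {1,2,3,5,6,8,9}; col 2 has {2,4,8,9}; box has {2,4,5,8,9} → only 7 remains.
R3C4 = 4: row 3 has {1,2,3,5,6,7,8,9}; col 4 has {1,3,5,6,8,9}; box has {1,2,3,5,6,7,8,9} → only 4 remains.
R4C2 = 5: row 4 has {1,3,4}; col 2 has {2,4,7,8,9}; box has {2,3,6,8} → only 5 remains.
R4C6 = 8: row 4 has {1,3,4,5}; col 6 has {1,2,3,4,5,6,7,9}; box has {1,3,4,6,9} → only 8 remains.
R4C7 = 2: row 4 has {1,3,4,5,8}; col 7 has {1,3,4,5,6,7,8,9}; box has {1,3,4,5,7,8,9} → only 2 remains.
R4C8 = 6: row 4 has {1,2,3,4,5,8}; col 8 has {1,2,3,4,5,7,8,9}; box has {1,2,3,4,5,7,8,9} → only 6 remains.
R6C1 = 4: row 6 has {3,6,8,9}; col 1 has {1,2,3,5,6,7,8,9}; box has {2,3,5,6,8} → only 4 remains.
R6C2 = 1: row 6 has {3,4,6,8,9}; col 2 has {2,4,5,7,8,9}; box has {2,3,4,5,6,8} → only 1 remains.
R6C3 = 7: row 6 has {1,3,4,6,8,9}; col 3 has {2,3,4,5,6,8}; box has {1,2,3,4,5,6,8} → only 7 remains.
R6C4 = 2: row 6 has {1,3,4,6,7,8,9}; col 4 has {1,3,4,5,6,8,9}; box has {1,3,4,6,8,9} → only 2 remains.
R6C5 = 5: row 6 has {1,2,3,4,6,7,8,9}; col 5 has {1,2,3,4,6,7,8,9}; box has {1,2,3,4,6,8,9} → only 5 remains.
R1C2 = 3: row 1 has {1,2,4,5,6,7,8,9}; col 2 has {1,2,4,5,7,8,9}; box has {2,4,5,7,8,9} → only 3 remains.
R2C2 = 6: row 2 has {2,3,4,5,7,8,9}; col 2 has {1,2,3,4,5,7,8,9}; box has {2,3,4,5,7,8,9} → only 6 remains.
R2C3 = 1: row 2 has {2,3,4,5,6,7,8,9}; col 3 has {2,3,4,5,6,7,8}; box has {2,3,4,5,6,7,8,9} → only 1 remains.
R4C3 = 9: row 4 has {1,2,3,4,5,6,8}; col 3 has {1,2,3,4,5,6,7,8}; box has {1,2,3,4,5,6,7,8} → only 9 remains.
R4C4 = 7: row 4 has {1,2,3,4,5,6,8,9}; col 4 has {1,2,3,4,5,6,8,9}; box has {1,2,3,4,5,6,8,9} → only 7 remains.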